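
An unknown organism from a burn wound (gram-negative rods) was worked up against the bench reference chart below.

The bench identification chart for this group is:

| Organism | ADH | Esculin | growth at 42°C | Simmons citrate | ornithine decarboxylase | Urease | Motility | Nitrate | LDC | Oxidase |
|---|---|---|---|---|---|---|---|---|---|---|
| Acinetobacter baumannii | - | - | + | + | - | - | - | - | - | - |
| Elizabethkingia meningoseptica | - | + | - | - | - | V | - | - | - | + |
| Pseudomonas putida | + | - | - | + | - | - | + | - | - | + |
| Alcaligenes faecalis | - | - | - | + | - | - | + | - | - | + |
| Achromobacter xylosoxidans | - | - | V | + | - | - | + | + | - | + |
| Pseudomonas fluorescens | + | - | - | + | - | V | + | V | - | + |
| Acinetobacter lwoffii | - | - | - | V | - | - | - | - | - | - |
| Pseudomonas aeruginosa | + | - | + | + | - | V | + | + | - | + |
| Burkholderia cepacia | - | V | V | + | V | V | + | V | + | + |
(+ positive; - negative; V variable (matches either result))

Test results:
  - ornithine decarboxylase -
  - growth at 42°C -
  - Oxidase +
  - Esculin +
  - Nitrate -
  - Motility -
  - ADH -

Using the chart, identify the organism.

Nitrate -: excludes Achromobacter xylosoxidans, Pseudomonas aeruginosa — 7 left.
Oxidase +: excludes Acinetobacter baumannii, Acinetobacter lwoffii — 5 left.
ADH -: excludes Pseudomonas putida, Pseudomonas fluorescens — 3 left.
Esculin +: excludes Alcaligenes faecalis — 2 left.
Motility -: excludes Burkholderia cepacia — 1 left.
ornithine decarboxylase -: the one remaining candidate is consistent.
growth at 42°C -: the one remaining candidate is consistent.

Elizabethkingia meningoseptica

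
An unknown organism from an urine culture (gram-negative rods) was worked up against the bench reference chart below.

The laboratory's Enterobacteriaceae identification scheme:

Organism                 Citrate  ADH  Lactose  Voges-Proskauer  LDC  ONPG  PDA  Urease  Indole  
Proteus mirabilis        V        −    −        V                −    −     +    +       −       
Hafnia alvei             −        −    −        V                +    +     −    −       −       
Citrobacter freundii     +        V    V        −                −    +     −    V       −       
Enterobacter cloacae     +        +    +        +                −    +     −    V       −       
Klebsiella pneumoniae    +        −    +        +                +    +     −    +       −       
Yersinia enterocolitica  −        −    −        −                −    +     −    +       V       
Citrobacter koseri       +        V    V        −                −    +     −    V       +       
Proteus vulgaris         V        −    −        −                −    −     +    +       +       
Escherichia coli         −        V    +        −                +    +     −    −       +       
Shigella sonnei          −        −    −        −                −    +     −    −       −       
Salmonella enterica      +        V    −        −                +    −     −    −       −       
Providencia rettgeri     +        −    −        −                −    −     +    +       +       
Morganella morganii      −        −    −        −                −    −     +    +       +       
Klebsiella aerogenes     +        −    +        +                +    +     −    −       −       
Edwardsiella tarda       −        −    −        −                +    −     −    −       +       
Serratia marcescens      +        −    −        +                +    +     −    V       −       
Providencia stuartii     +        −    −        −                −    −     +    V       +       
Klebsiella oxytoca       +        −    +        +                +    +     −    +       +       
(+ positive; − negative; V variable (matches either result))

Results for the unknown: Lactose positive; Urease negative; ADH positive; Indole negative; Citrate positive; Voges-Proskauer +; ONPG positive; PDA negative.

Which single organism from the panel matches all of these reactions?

Enterobacter cloacae

Citrate +: excludes 6 organisms — 12 left.
Lactose +: excludes 6 organisms — 6 left.
Urease −: excludes Klebsiella pneumoniae, Klebsiella oxytoca — 4 left.
ADH +: excludes Klebsiella aerogenes — 3 left.
PDA −: all 3 remaining candidates are consistent.
Voges-Proskauer +: excludes Citrobacter freundii, Citrobacter koseri — 1 left.
Indole −: the one remaining candidate is consistent.
ONPG +: the one remaining candidate is consistent.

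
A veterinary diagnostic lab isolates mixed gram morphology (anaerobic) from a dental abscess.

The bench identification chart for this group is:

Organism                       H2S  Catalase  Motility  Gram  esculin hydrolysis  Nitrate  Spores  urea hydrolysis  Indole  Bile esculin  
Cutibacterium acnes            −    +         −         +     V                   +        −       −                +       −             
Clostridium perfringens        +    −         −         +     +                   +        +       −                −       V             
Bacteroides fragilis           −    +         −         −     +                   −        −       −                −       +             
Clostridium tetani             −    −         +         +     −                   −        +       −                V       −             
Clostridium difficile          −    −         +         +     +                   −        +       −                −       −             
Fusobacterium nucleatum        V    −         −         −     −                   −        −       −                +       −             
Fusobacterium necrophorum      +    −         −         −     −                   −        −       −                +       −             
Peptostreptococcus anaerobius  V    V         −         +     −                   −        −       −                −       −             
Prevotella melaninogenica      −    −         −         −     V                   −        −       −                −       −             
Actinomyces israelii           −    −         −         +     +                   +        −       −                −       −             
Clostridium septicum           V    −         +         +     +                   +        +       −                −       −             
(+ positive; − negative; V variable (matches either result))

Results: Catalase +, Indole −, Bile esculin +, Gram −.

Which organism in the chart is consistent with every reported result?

Bacteroides fragilis

Catalase +: excludes 8 organisms — 3 left.
Indole −: excludes Cutibacterium acnes — 2 left.
Gram −: excludes Peptostreptococcus anaerobius — 1 left.
Bile esculin +: the one remaining candidate is consistent.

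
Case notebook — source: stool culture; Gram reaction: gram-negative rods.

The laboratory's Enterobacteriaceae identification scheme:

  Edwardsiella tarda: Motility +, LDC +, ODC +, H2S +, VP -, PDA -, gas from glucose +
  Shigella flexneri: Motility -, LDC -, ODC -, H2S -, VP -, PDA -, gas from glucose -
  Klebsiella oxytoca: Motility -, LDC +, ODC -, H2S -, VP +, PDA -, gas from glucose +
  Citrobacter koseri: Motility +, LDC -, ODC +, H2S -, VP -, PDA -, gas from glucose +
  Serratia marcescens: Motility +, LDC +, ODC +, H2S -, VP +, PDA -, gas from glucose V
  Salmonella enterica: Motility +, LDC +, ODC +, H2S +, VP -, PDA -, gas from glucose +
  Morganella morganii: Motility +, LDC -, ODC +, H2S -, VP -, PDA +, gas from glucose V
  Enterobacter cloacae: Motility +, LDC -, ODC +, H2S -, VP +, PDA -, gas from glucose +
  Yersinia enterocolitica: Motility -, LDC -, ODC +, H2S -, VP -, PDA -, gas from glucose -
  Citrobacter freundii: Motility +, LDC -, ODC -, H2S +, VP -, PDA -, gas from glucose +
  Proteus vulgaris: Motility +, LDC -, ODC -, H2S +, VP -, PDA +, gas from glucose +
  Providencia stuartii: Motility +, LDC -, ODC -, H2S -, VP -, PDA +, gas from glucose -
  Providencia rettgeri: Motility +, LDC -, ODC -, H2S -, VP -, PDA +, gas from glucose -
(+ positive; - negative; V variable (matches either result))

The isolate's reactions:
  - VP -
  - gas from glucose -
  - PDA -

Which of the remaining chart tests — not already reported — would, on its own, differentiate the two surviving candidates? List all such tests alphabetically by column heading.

VP -: excludes Klebsiella oxytoca, Serratia marcescens, Enterobacter cloacae — 10 left.
PDA -: excludes Morganella morganii, Proteus vulgaris, Providencia stuartii, Providencia rettgeri — 6 left.
gas from glucose -: excludes Edwardsiella tarda, Citrobacter koseri, Salmonella enterica, Citrobacter freundii — 2 left.
Two candidates remain: Shigella flexneri and Yersinia enterocolitica.
  Motility: - vs - — same for both, does not separate.
  LDC: - vs - — same for both, does not separate.
  ODC: Shigella flexneri -, Yersinia enterocolitica + — discriminates.
  H2S: - vs - — same for both, does not separate.

ODC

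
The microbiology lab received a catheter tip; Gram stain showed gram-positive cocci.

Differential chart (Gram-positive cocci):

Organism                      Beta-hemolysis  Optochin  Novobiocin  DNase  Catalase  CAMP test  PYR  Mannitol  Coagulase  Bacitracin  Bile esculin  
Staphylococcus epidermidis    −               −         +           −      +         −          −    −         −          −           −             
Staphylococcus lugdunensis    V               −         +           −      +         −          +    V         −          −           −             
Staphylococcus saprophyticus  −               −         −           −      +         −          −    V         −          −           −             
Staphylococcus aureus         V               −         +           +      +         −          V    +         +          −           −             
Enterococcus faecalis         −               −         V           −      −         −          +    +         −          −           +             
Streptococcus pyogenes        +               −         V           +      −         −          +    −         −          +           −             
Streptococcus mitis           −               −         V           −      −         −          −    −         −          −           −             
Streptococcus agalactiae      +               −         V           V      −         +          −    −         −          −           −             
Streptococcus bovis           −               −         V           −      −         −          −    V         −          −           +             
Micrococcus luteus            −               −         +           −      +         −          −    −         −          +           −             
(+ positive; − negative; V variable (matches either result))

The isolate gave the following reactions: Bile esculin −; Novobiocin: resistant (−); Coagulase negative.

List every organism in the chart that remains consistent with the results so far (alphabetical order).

Staphylococcus saprophyticus, Streptococcus agalactiae, Streptococcus mitis, Streptococcus pyogenes

Novobiocin −: excludes Staphylococcus epidermidis, Staphylococcus lugdunensis, Staphylococcus aureus, Micrococcus luteus — 6 left.
Coagulase −: all 6 remaining candidates are consistent.
Bile esculin −: excludes Enterococcus faecalis, Streptococcus bovis — 4 left.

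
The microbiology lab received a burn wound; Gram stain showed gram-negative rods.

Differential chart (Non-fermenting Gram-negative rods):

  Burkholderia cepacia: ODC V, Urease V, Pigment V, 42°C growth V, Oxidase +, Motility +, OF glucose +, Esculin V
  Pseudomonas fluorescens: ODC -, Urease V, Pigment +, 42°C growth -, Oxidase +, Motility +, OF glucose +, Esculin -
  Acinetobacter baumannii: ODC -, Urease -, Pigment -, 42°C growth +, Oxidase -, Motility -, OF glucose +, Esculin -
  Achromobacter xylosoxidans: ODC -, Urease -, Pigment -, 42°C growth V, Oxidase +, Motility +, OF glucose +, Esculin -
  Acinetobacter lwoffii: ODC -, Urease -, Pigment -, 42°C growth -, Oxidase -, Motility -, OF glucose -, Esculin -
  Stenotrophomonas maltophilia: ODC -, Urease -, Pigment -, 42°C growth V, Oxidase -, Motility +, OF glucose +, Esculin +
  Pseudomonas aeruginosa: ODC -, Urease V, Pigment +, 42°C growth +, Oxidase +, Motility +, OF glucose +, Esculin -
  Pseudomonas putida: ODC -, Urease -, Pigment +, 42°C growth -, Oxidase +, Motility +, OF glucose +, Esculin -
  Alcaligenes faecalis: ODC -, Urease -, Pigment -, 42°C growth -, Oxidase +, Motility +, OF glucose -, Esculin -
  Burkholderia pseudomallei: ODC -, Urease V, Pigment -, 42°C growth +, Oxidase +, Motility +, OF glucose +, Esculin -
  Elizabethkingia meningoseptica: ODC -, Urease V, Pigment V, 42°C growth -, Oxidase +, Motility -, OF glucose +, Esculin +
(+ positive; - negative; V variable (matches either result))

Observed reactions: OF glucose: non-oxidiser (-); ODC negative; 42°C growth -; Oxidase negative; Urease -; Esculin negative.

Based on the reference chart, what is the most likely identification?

Acinetobacter lwoffii

Urease -: all 11 remaining candidates are consistent.
42°C growth -: excludes Acinetobacter baumannii, Pseudomonas aeruginosa, Burkholderia pseudomallei — 8 left.
Oxidase -: excludes 6 organisms — 2 left.
ODC -: all 2 remaining candidates are consistent.
OF glucose -: excludes Stenotrophomonas maltophilia — 1 left.
Esculin -: the one remaining candidate is consistent.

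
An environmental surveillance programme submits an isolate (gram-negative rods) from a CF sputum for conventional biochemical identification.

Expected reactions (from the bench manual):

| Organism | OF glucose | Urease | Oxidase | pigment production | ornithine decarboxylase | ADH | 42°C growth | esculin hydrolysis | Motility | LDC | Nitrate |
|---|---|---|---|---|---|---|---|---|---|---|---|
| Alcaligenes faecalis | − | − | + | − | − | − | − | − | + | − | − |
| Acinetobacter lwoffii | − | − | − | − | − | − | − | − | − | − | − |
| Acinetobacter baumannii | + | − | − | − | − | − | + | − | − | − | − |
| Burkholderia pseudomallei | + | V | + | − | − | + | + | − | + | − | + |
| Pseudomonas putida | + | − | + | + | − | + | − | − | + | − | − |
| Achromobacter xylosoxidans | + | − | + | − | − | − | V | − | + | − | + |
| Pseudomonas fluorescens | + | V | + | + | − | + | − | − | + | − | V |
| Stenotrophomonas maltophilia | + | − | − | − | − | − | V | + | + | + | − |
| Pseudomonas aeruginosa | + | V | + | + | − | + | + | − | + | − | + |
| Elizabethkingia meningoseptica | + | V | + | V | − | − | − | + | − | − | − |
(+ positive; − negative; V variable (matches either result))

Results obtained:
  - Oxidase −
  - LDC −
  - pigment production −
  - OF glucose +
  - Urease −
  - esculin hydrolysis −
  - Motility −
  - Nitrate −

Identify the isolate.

Urease −: all 10 remaining candidates are consistent.
OF glucose +: excludes Alcaligenes faecalis, Acinetobacter lwoffii — 8 left.
LDC −: excludes Stenotrophomonas maltophilia — 7 left.
Oxidase −: excludes 6 organisms — 1 left.
Motility −: the one remaining candidate is consistent.
Nitrate −: the one remaining candidate is consistent.
pigment production −: the one remaining candidate is consistent.
esculin hydrolysis −: the one remaining candidate is consistent.

Acinetobacter baumannii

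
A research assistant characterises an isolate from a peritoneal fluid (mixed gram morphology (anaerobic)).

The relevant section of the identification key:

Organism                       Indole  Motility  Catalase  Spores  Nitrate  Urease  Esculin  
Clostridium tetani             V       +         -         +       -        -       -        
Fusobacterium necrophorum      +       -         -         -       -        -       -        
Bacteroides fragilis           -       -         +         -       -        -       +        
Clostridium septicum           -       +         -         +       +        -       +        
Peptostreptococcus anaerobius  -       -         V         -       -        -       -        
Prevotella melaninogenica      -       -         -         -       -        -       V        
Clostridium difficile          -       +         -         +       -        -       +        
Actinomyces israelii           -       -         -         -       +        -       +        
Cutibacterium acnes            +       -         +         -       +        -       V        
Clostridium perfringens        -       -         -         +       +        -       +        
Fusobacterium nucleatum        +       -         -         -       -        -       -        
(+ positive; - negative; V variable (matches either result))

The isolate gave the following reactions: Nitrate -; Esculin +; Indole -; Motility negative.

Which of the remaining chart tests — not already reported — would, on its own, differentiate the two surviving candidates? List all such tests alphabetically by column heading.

Nitrate -: excludes Clostridium septicum, Actinomyces israelii, Cutibacterium acnes, Clostridium perfringens — 7 left.
Motility -: excludes Clostridium tetani, Clostridium difficile — 5 left.
Indole -: excludes Fusobacterium necrophorum, Fusobacterium nucleatum — 3 left.
Esculin +: excludes Peptostreptococcus anaerobius — 2 left.
Two candidates remain: Bacteroides fragilis and Prevotella melaninogenica.
  Catalase: Bacteroides fragilis +, Prevotella melaninogenica - — discriminates.
  Spores: - vs - — same for both, does not separate.
  Urease: - vs - — same for both, does not separate.

Catalase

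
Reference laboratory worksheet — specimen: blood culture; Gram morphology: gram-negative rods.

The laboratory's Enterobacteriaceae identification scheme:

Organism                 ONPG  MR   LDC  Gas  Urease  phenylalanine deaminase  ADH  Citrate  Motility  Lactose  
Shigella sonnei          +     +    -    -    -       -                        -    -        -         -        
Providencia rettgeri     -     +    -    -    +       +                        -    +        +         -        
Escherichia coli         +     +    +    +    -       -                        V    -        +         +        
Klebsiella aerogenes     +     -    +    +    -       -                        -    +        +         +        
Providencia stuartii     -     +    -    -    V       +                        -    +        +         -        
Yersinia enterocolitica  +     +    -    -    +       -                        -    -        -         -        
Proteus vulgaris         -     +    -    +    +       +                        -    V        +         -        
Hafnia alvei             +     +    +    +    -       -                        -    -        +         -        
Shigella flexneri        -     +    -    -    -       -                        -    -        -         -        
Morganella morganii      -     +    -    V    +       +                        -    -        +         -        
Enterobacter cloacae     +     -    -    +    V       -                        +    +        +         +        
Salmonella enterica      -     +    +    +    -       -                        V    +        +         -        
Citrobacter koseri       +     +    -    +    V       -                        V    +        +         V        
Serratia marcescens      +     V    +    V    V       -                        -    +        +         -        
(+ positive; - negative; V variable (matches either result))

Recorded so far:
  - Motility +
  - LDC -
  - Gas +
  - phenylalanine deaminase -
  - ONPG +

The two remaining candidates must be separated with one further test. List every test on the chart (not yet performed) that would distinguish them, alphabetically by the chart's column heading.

MR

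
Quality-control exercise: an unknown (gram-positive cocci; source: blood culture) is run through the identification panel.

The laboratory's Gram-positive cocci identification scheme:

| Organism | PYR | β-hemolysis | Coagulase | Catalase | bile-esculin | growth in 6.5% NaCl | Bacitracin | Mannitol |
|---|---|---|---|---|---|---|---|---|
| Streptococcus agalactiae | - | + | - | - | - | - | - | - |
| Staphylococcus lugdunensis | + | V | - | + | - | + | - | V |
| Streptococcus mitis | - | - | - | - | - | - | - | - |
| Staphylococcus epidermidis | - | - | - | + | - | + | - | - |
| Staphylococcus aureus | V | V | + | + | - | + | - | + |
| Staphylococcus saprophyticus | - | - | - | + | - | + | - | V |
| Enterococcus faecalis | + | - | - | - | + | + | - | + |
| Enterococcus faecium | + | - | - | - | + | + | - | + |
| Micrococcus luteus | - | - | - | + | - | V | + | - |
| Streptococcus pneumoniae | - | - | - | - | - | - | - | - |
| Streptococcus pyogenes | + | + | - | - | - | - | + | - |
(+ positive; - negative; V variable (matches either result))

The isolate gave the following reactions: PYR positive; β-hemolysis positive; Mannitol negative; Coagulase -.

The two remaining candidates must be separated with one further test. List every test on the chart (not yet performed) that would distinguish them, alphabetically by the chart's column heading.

Bacitracin, Catalase, growth in 6.5% NaCl

Mannitol -: excludes Staphylococcus aureus, Enterococcus faecalis, Enterococcus faecium — 8 left.
Coagulase -: all 8 remaining candidates are consistent.
β-hemolysis +: excludes 5 organisms — 3 left.
PYR +: excludes Streptococcus agalactiae — 2 left.
Two candidates remain: Staphylococcus lugdunensis and Streptococcus pyogenes.
  Catalase: Staphylococcus lugdunensis +, Streptococcus pyogenes - — discriminates.
  bile-esculin: - vs - — same for both, does not separate.
  growth in 6.5% NaCl: Staphylococcus lugdunensis +, Streptococcus pyogenes - — discriminates.
  Bacitracin: Staphylococcus lugdunensis -, Streptococcus pyogenes + — discriminates.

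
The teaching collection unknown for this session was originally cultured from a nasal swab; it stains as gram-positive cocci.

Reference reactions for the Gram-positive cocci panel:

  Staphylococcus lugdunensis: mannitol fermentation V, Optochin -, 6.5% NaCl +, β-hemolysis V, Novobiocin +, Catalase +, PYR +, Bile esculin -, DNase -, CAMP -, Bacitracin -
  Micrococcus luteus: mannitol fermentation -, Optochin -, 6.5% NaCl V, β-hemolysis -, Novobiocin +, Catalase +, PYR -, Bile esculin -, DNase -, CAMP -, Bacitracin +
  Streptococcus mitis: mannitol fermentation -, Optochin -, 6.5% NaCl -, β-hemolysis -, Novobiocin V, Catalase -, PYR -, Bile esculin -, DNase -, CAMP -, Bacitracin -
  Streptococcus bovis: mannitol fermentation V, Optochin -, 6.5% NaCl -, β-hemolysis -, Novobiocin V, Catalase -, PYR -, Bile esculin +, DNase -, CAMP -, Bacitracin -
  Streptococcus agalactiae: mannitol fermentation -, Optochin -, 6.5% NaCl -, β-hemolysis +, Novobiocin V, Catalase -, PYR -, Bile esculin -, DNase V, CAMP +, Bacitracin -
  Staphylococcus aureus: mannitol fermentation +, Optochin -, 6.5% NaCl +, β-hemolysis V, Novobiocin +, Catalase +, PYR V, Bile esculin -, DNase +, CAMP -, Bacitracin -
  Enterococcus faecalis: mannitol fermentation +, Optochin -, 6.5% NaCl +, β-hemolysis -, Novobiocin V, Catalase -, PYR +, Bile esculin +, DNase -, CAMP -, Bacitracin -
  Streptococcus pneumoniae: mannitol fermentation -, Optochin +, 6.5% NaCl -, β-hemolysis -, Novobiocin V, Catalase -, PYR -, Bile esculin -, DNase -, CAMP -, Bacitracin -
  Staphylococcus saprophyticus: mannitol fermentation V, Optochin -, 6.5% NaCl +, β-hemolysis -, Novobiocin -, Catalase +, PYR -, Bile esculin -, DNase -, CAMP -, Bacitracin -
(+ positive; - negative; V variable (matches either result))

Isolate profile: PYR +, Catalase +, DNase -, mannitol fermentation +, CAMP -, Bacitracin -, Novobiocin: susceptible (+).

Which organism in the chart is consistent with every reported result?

DNase -: excludes Staphylococcus aureus — 8 left.
Novobiocin +: excludes Staphylococcus saprophyticus — 7 left.
Bacitracin -: excludes Micrococcus luteus — 6 left.
Catalase +: excludes 5 organisms — 1 left.
CAMP -: the one remaining candidate is consistent.
mannitol fermentation +: the one remaining candidate is consistent.
PYR +: the one remaining candidate is consistent.

Staphylococcus lugdunensis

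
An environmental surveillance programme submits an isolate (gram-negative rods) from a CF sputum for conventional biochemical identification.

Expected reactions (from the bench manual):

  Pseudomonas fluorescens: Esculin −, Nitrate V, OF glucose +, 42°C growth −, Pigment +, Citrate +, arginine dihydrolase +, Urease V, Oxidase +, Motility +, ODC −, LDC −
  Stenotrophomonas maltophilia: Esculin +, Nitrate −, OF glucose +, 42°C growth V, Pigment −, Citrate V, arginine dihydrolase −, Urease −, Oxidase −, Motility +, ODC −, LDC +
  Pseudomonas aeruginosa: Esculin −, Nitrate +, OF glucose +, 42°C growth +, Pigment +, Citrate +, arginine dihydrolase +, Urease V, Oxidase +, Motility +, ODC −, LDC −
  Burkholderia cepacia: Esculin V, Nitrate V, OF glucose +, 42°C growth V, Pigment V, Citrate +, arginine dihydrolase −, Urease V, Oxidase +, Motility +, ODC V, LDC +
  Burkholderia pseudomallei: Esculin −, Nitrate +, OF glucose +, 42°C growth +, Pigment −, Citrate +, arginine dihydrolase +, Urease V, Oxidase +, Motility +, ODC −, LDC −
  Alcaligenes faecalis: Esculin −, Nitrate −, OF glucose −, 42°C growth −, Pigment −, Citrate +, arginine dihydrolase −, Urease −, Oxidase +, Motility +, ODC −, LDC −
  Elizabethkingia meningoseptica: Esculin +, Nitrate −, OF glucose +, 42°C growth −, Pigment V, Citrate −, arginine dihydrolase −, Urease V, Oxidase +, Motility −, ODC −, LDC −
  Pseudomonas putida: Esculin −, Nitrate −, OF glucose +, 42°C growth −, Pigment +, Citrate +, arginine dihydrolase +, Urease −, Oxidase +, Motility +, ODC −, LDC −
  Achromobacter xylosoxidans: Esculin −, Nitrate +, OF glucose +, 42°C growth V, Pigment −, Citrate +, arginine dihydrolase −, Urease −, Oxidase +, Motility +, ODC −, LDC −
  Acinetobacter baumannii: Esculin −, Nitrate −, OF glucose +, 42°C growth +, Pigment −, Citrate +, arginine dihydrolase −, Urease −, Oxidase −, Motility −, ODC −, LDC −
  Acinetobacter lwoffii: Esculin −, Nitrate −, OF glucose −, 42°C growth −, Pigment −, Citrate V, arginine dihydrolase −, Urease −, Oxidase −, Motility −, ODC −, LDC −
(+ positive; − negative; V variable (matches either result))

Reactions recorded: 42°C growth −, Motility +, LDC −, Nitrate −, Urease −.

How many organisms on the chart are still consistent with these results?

3

42°C growth −: excludes Pseudomonas aeruginosa, Burkholderia pseudomallei, Acinetobacter baumannii — 8 left.
Urease −: all 8 remaining candidates are consistent.
Motility +: excludes Elizabethkingia meningoseptica, Acinetobacter lwoffii — 6 left.
Nitrate −: excludes Achromobacter xylosoxidans — 5 left.
LDC −: excludes Stenotrophomonas maltophilia, Burkholderia cepacia — 3 left.
Still consistent: Alcaligenes faecalis, Pseudomonas fluorescens, Pseudomonas putida.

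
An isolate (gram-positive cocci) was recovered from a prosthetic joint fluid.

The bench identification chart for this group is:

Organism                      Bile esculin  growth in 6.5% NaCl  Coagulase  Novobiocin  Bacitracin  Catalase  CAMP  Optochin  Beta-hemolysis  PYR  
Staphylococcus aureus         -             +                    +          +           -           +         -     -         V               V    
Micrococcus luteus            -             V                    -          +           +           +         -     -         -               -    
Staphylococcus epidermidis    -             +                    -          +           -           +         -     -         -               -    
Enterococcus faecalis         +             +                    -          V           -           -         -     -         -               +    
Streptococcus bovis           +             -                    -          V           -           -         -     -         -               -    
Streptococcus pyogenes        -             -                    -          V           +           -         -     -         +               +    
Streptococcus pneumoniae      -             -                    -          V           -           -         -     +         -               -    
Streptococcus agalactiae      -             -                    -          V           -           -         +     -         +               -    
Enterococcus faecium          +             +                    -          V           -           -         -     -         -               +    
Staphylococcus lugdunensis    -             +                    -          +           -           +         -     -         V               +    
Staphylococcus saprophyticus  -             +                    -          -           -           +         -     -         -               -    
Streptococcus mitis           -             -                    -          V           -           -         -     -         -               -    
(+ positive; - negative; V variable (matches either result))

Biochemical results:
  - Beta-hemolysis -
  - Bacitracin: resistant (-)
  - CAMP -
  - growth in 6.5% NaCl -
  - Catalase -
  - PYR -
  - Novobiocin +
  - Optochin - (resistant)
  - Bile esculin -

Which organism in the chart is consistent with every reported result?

Optochin -: excludes Streptococcus pneumoniae — 11 left.
Bacitracin -: excludes Micrococcus luteus, Streptococcus pyogenes — 9 left.
Novobiocin +: excludes Staphylococcus saprophyticus — 8 left.
Bile esculin -: excludes Enterococcus faecalis, Streptococcus bovis, Enterococcus faecium — 5 left.
Beta-hemolysis -: excludes Streptococcus agalactiae — 4 left.
PYR -: excludes Staphylococcus lugdunensis — 3 left.
CAMP -: all 3 remaining candidates are consistent.
Catalase -: excludes Staphylococcus aureus, Staphylococcus epidermidis — 1 left.
growth in 6.5% NaCl -: the one remaining candidate is consistent.

Streptococcus mitis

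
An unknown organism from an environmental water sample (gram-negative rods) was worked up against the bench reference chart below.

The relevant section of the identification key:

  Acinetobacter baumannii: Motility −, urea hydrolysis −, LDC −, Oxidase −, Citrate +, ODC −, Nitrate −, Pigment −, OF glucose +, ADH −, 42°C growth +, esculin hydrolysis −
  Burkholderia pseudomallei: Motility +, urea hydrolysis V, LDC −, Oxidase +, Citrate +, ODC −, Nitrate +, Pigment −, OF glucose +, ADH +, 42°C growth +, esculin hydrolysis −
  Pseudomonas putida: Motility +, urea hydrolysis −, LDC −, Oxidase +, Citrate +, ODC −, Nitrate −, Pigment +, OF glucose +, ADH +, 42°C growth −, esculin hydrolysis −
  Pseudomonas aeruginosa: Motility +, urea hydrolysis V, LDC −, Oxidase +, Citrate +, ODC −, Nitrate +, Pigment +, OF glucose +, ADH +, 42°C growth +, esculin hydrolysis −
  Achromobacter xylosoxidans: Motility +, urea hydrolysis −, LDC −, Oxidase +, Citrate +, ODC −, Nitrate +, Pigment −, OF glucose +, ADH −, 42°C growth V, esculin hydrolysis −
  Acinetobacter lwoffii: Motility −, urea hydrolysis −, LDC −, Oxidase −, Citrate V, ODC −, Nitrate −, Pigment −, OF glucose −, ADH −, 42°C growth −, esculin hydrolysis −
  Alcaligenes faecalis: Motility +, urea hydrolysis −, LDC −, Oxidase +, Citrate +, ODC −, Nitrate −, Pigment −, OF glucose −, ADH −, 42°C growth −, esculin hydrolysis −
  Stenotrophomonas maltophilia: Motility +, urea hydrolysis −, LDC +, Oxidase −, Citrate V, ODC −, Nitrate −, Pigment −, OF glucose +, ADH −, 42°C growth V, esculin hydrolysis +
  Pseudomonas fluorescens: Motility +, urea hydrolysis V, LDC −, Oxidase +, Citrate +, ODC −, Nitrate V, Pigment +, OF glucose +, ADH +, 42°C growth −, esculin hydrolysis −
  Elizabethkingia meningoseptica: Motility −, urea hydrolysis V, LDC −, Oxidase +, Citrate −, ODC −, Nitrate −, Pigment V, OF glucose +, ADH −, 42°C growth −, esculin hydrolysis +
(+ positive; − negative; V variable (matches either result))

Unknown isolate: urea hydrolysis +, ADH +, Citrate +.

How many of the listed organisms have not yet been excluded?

Citrate +: excludes Elizabethkingia meningoseptica — 9 left.
urea hydrolysis +: excludes 6 organisms — 3 left.
ADH +: all 3 remaining candidates are consistent.
Still consistent: Burkholderia pseudomallei, Pseudomonas aeruginosa, Pseudomonas fluorescens.

3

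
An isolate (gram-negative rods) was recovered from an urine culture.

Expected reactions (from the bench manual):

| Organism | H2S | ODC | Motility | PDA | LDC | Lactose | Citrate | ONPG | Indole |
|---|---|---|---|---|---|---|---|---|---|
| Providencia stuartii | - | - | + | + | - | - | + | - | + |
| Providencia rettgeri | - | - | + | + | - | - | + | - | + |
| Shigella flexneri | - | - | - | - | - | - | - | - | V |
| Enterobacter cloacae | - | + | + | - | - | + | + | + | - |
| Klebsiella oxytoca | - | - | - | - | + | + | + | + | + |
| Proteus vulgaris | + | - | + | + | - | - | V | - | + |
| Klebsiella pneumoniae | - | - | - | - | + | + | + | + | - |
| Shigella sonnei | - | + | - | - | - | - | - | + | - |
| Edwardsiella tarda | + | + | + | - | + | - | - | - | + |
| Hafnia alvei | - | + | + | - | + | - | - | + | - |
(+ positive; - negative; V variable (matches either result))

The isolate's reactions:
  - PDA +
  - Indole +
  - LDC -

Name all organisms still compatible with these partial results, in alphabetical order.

Indole +: excludes Enterobacter cloacae, Klebsiella pneumoniae, Shigella sonnei, Hafnia alvei — 6 left.
LDC -: excludes Klebsiella oxytoca, Edwardsiella tarda — 4 left.
PDA +: excludes Shigella flexneri — 3 left.

Proteus vulgaris, Providencia rettgeri, Providencia stuartii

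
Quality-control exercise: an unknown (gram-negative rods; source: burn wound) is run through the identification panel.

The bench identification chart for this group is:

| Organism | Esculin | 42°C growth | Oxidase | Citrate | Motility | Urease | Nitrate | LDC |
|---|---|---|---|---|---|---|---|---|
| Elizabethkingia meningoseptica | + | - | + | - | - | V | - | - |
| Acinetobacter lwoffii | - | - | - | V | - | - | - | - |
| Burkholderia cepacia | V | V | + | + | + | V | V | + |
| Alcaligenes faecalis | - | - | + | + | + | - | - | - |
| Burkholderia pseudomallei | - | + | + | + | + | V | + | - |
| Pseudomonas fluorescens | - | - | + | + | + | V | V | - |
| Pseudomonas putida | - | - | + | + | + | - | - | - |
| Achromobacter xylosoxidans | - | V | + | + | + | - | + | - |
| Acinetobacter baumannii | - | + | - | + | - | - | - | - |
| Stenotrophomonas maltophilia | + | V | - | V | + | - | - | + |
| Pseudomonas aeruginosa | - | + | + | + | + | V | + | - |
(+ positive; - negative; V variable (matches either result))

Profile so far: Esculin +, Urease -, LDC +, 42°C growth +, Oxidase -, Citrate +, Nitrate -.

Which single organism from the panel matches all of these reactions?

Stenotrophomonas maltophilia

LDC +: excludes 9 organisms — 2 left.
Urease -: all 2 remaining candidates are consistent.
42°C growth +: all 2 remaining candidates are consistent.
Oxidase -: excludes Burkholderia cepacia — 1 left.
Esculin +: the one remaining candidate is consistent.
Nitrate -: the one remaining candidate is consistent.
Citrate +: the one remaining candidate is consistent.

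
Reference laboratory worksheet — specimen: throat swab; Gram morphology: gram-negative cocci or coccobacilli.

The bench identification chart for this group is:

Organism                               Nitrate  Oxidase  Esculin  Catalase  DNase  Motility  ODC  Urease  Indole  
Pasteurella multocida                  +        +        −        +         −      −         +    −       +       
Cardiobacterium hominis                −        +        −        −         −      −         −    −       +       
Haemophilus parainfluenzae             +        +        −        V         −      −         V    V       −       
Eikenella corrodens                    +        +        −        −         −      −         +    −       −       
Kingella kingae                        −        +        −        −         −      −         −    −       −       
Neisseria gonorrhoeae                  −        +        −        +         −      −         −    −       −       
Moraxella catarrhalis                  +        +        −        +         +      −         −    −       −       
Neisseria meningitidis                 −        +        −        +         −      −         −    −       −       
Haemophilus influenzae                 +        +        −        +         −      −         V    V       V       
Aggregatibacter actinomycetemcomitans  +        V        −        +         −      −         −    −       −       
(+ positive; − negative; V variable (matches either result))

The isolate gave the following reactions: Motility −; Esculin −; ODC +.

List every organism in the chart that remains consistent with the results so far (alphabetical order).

Eikenella corrodens, Haemophilus influenzae, Haemophilus parainfluenzae, Pasteurella multocida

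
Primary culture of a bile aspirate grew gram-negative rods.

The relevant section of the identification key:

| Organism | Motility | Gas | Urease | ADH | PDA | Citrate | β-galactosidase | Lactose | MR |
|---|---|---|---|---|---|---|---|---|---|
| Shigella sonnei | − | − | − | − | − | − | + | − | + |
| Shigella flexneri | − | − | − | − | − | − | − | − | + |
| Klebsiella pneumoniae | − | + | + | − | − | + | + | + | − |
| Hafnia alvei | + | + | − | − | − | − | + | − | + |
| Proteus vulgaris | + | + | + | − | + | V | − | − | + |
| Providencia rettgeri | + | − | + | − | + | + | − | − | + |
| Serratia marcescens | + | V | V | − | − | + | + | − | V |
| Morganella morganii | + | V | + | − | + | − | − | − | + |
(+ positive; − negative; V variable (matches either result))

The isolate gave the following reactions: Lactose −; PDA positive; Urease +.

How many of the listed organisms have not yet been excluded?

3

PDA +: excludes 5 organisms — 3 left.
Urease +: all 3 remaining candidates are consistent.
Lactose −: all 3 remaining candidates are consistent.
Still consistent: Morganella morganii, Proteus vulgaris, Providencia rettgeri.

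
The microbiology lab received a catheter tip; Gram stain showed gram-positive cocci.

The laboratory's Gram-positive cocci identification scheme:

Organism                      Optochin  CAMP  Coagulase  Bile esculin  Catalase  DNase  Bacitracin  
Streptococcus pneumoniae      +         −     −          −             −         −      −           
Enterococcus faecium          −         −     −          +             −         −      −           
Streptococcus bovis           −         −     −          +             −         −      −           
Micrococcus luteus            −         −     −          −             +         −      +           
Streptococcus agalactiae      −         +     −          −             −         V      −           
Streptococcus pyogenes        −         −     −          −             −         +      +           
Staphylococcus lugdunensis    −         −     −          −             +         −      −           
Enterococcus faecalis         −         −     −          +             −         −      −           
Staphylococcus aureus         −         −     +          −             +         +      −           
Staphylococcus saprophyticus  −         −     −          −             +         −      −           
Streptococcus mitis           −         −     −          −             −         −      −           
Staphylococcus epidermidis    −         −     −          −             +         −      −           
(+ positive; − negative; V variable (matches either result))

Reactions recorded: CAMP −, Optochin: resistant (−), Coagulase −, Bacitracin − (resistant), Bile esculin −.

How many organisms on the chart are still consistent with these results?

4

Bacitracin −: excludes Micrococcus luteus, Streptococcus pyogenes — 10 left.
Coagulase −: excludes Staphylococcus aureus — 9 left.
Optochin −: excludes Streptococcus pneumoniae — 8 left.
Bile esculin −: excludes Enterococcus faecium, Streptococcus bovis, Enterococcus faecalis — 5 left.
CAMP −: excludes Streptococcus agalactiae — 4 left.
Still consistent: Staphylococcus epidermidis, Staphylococcus lugdunensis, Staphylococcus saprophyticus, Streptococcus mitis.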